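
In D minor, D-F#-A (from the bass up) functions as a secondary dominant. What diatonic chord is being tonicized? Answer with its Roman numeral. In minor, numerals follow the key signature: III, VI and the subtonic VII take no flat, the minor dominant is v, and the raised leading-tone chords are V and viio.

iv

The chord is a major triad on D.
A dominant resolves down a perfect fifth: D → G. In D minor, G is scale degree 4, i.e. iv.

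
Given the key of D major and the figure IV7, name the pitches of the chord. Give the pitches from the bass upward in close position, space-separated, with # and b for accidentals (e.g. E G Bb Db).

G B D F#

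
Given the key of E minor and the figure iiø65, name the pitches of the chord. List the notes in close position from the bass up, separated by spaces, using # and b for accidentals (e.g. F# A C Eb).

In E minor, scale degree 2 is F#, and the diatonic chord built there is a half-diminished seventh chord.
That chord is spelled F#-A-C-E.
The figured bass 65 indicates first inversion, placing the third (A) in the bass: A-C-E-F#.

A C E F#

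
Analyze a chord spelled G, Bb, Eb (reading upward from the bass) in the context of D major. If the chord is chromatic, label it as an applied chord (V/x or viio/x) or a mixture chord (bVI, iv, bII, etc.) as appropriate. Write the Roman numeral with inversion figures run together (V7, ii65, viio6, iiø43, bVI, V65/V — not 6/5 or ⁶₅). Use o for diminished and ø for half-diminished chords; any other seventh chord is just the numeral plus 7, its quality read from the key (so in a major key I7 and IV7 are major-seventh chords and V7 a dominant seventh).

Stacked in thirds the chord is Eb-G-Bb: a major triad on Eb.
Eb is the lowered second degree of D major (diatonic 2 would be E). This is the Neapolitan sixth — a major triad on the lowered second degree, here in its customary first inversion.
With G in the bass the chord is in first inversion, so the figured bass is 6.

bII6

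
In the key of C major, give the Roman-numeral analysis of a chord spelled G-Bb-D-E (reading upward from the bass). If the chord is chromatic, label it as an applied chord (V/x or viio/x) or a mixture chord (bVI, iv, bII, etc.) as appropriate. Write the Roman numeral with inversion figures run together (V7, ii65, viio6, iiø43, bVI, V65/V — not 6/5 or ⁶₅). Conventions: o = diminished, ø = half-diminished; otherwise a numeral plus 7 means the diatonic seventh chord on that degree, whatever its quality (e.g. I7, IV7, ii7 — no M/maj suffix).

viiø65/IV

Stacked in thirds the chord is E-G-Bb-D: a half-diminished seventh chord on E.
E sits a half step below F (IV in C major); a diminished chord there is the applied leading-tone chord of IV.
With G in the bass the chord is in first inversion, so the figured bass is 65.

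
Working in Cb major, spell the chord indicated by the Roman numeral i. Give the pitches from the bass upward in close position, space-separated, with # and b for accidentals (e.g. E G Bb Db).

Cb Ebb Gb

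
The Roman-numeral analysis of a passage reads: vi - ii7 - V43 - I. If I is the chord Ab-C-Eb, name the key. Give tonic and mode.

Ab major

The chord Ab is a major triad rooted on Ab; its label is I.
If Ab is scale degree 1 and the mode makes that degree carry a major triad, the tonic is Ab and the mode is major.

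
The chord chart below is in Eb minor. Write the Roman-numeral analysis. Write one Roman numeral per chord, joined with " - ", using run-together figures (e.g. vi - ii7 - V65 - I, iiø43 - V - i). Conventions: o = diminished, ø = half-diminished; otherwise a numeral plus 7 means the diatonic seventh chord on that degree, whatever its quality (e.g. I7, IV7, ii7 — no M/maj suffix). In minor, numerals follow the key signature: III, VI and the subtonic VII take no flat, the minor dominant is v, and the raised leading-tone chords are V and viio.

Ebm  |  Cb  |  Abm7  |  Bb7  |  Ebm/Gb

i - VI - iv7 - V7 - i6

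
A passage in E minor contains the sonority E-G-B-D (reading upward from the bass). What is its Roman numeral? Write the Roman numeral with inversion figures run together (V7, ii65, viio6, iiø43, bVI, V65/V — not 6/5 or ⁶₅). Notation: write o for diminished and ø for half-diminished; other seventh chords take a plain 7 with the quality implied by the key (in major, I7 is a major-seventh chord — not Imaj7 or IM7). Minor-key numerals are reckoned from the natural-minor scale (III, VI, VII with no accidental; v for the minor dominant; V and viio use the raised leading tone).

The pitches E-G-B-D form a minor seventh chord rooted on E.
In E minor, E is the tonic; the diatonic minor seventh chord there is i7.

i7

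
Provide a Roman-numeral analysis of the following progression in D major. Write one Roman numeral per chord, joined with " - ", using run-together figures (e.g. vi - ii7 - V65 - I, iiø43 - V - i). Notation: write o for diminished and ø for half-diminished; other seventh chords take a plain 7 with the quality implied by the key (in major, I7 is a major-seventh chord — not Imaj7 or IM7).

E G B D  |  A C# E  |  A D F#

ii7 - V - I64

E-G-B-D has root E, degree 2 in D major, so ii7.
A-C#-E: major triad on A = scale degree 5 → V.
A-D-F#: root D is the tonic; major triad there is I64.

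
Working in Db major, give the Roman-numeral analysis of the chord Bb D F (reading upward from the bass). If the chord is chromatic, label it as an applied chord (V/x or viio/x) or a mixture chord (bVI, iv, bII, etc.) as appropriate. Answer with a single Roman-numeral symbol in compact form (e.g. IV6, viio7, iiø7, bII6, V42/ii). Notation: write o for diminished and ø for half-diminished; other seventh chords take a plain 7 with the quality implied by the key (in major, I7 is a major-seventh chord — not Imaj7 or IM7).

The pitches Bb-D-F form a major triad rooted on Bb.
Bb is not a diatonic chord root with this quality in Db major, but it lies a perfect fifth above Eb (ii), so the chord functions as an applied dominant of ii.

V/ii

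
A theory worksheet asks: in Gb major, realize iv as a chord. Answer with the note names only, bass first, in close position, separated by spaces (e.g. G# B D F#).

Cb Ebb Gb

Scale degree 4 in Gb major is Cb; here the chord built on it is altered to a minor triad. iv is the minor subdominant, borrowed from the parallel minor.
So the chord is Cb-Ebb-Gb.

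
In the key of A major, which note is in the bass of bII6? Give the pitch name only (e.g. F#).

D

bII in A major has root Bb; the chord is Bb-D-F.
The figure 6 means first inversion — the third is in the bass.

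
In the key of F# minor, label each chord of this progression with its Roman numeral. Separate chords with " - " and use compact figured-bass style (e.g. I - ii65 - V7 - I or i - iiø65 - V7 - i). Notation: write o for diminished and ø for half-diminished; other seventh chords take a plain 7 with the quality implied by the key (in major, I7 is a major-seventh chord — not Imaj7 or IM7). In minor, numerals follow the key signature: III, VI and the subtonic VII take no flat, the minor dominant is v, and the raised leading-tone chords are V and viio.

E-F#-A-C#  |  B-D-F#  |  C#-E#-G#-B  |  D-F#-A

i42 - iv - V7 - VI

E-F#-A-C#: minor seventh chord on F# = scale degree 1 → i42.
B-D-F#: root B is the subdominant; minor triad there is iv.
C#-E#-G#-B: dominant seventh chord on C# = scale degree 5 → V7.
D-F#-A: major triad on D = scale degree 6 → VI.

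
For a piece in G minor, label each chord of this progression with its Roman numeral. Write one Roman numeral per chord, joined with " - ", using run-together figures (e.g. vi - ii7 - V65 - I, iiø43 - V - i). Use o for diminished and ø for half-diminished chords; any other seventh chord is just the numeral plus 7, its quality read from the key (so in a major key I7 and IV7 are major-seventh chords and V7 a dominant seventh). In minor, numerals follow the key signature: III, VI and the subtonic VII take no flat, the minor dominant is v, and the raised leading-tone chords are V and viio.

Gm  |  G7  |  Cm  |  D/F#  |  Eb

Gm has root G, degree 1 in G minor, so i.
G7 is the secondary dominant of iv (dominant seventh chord on G): V7/iv.
Cm has root C, degree 4 in G minor, so iv.
D/F#: root D is the dominant; major triad there is V6.
Eb has root Eb, degree 6 in G minor, so VI.

i - V7/iv - iv - V6 - VI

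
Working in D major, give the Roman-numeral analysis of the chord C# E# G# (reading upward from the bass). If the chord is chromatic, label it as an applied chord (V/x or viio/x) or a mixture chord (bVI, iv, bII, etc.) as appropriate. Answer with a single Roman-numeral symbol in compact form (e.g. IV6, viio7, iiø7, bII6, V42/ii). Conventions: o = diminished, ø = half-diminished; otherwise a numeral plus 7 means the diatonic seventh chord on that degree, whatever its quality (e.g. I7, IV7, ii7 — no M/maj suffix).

The pitches C#-E#-G# form a major triad rooted on C#.
C# is not a diatonic chord root with this quality in D major, but it lies a perfect fifth above F# (iii), so the chord functions as an applied dominant of iii.

V/iii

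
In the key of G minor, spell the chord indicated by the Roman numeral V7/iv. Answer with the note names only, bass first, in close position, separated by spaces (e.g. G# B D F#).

G B D F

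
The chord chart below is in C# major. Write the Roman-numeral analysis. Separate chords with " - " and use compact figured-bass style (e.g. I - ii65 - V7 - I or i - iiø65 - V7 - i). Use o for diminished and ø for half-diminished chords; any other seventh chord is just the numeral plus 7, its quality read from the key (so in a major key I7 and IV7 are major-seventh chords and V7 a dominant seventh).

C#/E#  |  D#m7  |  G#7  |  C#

C#/E#: root C# is the tonic; major triad there is I6.
D#m7: minor seventh chord on D# = scale degree 2 → ii7.
G#7: root G# is the dominant; dominant seventh chord there is V7.
C#: major triad on C# = scale degree 1 → I.

I6 - ii7 - V7 - I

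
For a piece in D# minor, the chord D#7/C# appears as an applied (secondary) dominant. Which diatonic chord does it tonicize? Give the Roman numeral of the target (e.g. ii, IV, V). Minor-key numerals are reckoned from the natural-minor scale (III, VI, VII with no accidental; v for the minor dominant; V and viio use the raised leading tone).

The chord is a dominant seventh chord on D#.
A dominant resolves down a perfect fifth: D# → G#. In D# minor, G# is scale degree 4, i.e. iv.

iv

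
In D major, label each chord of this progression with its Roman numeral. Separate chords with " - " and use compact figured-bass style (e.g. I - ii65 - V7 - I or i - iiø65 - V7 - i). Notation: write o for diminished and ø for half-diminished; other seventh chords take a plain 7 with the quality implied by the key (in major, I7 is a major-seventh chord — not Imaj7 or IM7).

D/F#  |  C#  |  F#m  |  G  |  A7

D/F#: root D is the tonic; major triad there is I6.
C#: a major triad on C#, the applied dominant of iii → V/iii.
F#m: root F# is the mediant; minor triad there is iii.
G: major triad on G = scale degree 4 → IV.
A7: dominant seventh chord on A = scale degree 5 → V7.

I6 - V/iii - iii - IV - V7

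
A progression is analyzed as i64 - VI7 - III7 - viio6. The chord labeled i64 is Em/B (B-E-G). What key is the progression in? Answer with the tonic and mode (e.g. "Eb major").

i64 is given as B-E-G — a minor triad with root E.
If E is scale degree 1 and the mode makes that degree carry a minor triad, the tonic is E and the mode is minor.

E minor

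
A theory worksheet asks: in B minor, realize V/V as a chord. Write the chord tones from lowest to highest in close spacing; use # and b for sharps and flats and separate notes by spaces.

V/V is a secondary dominant — the dominant triad of V. V in B minor is F#, so the applied chord's root is C#, a perfect fifth above.
Building a major triad on C# gives C#-E#-G#.

C# E# G#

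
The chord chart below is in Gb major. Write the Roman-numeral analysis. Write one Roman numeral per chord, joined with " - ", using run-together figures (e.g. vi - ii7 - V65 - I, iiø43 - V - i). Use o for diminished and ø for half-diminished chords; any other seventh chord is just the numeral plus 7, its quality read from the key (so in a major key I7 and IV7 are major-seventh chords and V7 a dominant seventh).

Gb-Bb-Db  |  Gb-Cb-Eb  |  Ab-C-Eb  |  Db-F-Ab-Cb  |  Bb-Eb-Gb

I - IV64 - V/V - V7 - vi64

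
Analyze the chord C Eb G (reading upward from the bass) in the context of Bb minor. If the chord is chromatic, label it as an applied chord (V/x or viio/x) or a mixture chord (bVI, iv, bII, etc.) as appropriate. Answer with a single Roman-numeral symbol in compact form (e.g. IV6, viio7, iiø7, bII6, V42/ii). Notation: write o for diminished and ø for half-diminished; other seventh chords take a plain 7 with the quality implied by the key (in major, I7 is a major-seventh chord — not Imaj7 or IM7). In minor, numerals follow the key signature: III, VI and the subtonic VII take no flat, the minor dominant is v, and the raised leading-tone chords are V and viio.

ii

Stacked in thirds the chord is C-Eb-G: a minor triad on C.
C is the second degree of Bb minor. This is the minor supertonic, borrowed from the parallel major (the Dorian ii).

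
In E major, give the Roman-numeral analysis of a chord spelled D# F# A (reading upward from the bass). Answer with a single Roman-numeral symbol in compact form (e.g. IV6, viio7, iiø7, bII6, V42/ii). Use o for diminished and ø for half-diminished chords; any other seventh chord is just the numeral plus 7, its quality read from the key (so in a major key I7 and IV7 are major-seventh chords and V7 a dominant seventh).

viio

The pitches D#-F#-A form a diminished triad rooted on D#.
In E major, D# is the leading tone; the diatonic diminished triad there is viio.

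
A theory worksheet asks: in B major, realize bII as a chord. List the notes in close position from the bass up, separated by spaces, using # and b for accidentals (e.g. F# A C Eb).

bII is the Neapolitan chord — a major triad on the lowered second degree. In B major that root is C.
So the chord is C-E-G, a major triad.

C E G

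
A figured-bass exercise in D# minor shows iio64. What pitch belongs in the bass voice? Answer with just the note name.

iio in D# minor has root E#; the chord is E#-G#-B.
The figure 64 means second inversion — the fifth is in the bass.

B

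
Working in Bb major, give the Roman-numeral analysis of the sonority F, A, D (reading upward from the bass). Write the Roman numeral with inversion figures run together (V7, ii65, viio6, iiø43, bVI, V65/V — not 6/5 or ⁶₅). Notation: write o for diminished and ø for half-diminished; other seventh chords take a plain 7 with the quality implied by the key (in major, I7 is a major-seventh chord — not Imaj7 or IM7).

iii6

Stacked in thirds the chord is D-F-A: a minor triad on D.
In Bb major, D is the mediant; the diatonic minor triad there is iii.
With F in the bass the chord is in first inversion, so the figured bass is 6.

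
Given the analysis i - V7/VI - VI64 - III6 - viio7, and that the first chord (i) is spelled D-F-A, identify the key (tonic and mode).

D minor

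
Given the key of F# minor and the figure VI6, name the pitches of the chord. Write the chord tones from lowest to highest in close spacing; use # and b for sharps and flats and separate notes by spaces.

F# A D

In F# minor, the submediant is D, and the diatonic chord built there is a major triad.
Stacking thirds from D gives D-F#-A.
With the 6 figure the chord is in first inversion; from the bass F# upward in close position it reads F#-A-D.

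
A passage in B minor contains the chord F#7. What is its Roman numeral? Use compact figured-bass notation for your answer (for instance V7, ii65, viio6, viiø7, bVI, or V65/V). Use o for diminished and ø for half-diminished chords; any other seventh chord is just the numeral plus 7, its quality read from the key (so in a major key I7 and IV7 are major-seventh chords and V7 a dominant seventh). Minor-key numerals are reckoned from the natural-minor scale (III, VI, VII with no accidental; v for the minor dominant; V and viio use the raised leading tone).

V7

The pitches F#-A#-C#-E form a dominant seventh chord rooted on F#.
In B minor, F# is the dominant; the diatonic dominant seventh chord there is V7.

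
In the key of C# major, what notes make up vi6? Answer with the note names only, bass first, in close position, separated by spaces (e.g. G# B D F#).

C# E# A#

The numeral's case and figure indicate a minor triad. In C# major its root, the sixth degree, is A#.
Stacking thirds from A# gives A#-C#-E#.
The figured bass 6 indicates first inversion, placing the third (C#) in the bass: C#-E#-A#.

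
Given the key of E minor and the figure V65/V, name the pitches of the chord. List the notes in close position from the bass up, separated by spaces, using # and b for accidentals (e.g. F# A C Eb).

The slash means an applied dominant: we want the dominant of V. In E minor, V is B major, and its dominant is built on F#.
Building a dominant seventh chord on F# gives F#-A#-C#-E.
With the 65 figure the chord is in first inversion; from the bass A# upward in close position it reads A#-C#-E-F#.

A# C# E F#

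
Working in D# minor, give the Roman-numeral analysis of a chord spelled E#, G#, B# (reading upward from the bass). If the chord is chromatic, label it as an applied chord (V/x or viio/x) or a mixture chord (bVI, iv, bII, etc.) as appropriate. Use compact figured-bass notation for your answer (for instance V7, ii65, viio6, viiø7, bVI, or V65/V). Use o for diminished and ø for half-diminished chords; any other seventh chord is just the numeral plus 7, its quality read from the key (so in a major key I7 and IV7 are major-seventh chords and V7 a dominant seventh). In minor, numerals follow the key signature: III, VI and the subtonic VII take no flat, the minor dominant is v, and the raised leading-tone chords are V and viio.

ii

Stacked in thirds the chord is E#-G#-B#: a minor triad on E#.
E# is the second degree of D# minor. This is the minor supertonic, borrowed from the parallel major (the Dorian ii).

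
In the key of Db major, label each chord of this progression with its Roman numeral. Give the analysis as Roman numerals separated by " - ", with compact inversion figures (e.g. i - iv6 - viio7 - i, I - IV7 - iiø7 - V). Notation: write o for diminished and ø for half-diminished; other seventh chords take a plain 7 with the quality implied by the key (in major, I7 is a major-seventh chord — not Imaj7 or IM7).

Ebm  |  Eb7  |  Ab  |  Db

Ebm has root Eb, degree 2 in Db major, so ii.
Eb7: a dominant seventh chord on Eb, the applied dominant of V → V7/V.
Ab has root Ab, degree 5 in Db major, so V.
Db: major triad on Db = scale degree 1 → I.

ii - V7/V - V - I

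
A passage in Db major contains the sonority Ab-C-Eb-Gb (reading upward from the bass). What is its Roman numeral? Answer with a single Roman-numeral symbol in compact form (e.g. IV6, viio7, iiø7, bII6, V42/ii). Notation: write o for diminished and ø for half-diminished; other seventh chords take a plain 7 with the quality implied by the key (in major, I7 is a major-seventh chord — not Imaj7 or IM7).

The pitches Ab-C-Eb-Gb form a dominant seventh chord rooted on Ab.
In Db major, Ab is the dominant; the diatonic dominant seventh chord there is V7.

V7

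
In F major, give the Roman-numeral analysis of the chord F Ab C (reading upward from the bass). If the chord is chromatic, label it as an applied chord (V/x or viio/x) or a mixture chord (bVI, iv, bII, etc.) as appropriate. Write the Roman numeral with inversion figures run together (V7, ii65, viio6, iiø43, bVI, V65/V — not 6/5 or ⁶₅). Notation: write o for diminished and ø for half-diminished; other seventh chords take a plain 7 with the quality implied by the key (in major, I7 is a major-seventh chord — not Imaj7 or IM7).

Stacked in thirds the chord is F-Ab-C: a minor triad on F.
F is the first degree of F major. This is the minor tonic, borrowed from the parallel minor.

i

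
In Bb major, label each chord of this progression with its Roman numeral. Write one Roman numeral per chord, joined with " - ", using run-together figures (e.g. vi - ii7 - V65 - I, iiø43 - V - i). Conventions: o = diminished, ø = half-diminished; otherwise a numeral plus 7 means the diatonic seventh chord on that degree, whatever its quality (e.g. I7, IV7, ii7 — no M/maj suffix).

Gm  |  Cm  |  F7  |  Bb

vi - ii - V7 - I

Gm: minor triad on G = scale degree 6 → vi.
Cm: minor triad on C = scale degree 2 → ii.
F7: root F is the dominant; dominant seventh chord there is V7.
Bb has root Bb, degree 1 in Bb major, so I.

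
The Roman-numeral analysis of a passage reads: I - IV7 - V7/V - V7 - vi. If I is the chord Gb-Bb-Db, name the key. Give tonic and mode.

Gb major

The anchor chord is a major triad on Gb, labeled I.
If Gb is scale degree 1 and the mode makes that degree carry a major triad, the tonic is Gb and the mode is major.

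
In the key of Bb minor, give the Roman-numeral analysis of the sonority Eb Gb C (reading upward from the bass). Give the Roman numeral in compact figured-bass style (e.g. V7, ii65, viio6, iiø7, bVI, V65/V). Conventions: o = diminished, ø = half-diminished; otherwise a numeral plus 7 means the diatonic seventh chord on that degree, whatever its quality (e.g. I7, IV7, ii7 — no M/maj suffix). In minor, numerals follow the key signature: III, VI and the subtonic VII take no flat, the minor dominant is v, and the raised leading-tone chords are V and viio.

iio6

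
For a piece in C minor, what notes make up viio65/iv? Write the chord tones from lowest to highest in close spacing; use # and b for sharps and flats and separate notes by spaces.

G Bb Db E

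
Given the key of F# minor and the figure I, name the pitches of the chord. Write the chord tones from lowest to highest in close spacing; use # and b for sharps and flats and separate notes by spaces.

I is the major tonic (Picardy third), borrowed from the parallel major. In F# minor that root is F#.
So the chord is F#-A#-C#, a major triad.

F# A# C#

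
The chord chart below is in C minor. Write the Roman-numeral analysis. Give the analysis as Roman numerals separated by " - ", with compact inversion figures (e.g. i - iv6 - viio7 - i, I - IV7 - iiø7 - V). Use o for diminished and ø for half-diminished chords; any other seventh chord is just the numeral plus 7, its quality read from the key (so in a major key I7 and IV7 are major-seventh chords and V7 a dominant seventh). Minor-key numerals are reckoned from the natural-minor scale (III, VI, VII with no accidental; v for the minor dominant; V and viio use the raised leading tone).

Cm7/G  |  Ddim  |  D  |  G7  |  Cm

i43 - iio - V/V - V7 - i

Cm7/G: minor seventh chord on C = scale degree 1 → i43.
Ddim: diminished triad on D = scale degree 2 → iio.
D: chromatic; D is V of V, so V/V.
G7: dominant seventh chord on G = scale degree 5 → V7.
Cm has root C, degree 1 in C minor, so i.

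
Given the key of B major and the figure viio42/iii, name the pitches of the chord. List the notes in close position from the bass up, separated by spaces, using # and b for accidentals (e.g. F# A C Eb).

B C## E# G#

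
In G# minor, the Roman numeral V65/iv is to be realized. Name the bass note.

The applied chord V65/iv is rooted on G#: G#-B#-D#-F#.
The figure 65 means first inversion — the third is in the bass.

B#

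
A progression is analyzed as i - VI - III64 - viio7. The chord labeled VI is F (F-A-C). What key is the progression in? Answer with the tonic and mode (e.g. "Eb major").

VI is given as F-A-C — a major triad with root F.
VI on F implies F is the submediant; that puts the tonic at A, and the uppercase numeral fits minor mode.

A minor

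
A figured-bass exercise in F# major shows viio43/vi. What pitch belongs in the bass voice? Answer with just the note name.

G#

The applied chord viio43/vi is rooted on C##: C##-E#-G#-B.
The figure 43 means second inversion — the fifth is in the bass.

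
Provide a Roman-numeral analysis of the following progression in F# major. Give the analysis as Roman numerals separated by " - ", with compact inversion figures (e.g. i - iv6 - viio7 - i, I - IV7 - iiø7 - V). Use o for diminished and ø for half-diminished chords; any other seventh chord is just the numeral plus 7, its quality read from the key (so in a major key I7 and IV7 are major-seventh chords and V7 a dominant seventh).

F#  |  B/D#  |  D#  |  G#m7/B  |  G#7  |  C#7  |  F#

F# has root F#, degree 1 in F# major, so I.
B/D#: root B is the subdominant; major triad there is IV6.
D#: chromatic; D# is V of ii, so V/ii.
G#m7/B: minor seventh chord on G# = scale degree 2 → ii65.
G#7: a dominant seventh chord on G#, the applied dominant of V → V7/V.
C#7 has root C#, degree 5 in F# major, so V7.
F# has root F#, degree 1 in F# major, so I.

I - IV6 - V/ii - ii65 - V7/V - V7 - I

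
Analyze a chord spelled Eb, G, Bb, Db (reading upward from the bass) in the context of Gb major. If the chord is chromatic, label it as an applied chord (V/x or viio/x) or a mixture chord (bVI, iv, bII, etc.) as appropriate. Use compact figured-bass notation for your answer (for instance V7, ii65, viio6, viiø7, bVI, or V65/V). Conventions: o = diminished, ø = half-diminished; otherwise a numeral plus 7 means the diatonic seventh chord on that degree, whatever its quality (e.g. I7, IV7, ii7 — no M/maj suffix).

V7/ii

The pitches Eb-G-Bb-Db form a dominant seventh chord rooted on Eb.
Eb is not a diatonic chord root with this quality in Gb major, but it lies a perfect fifth above Ab (ii), so the chord functions as an applied dominant of ii.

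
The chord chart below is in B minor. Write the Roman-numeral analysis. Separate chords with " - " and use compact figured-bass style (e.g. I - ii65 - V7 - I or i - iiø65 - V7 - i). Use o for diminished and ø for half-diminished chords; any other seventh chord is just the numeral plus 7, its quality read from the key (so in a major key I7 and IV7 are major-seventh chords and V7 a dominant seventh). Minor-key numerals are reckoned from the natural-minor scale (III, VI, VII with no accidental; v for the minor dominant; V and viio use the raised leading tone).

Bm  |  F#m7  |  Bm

i - v7 - i

Bm has root B, degree 1 in B minor, so i.
F#m7: minor seventh chord on F# = scale degree 5 → v7.
Bm: minor triad on B = scale degree 1 → i.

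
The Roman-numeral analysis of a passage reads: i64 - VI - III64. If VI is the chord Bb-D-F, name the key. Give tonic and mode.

VI is given as Bb-D-F — a major triad with root Bb.
VI on Bb implies Bb is the submediant; that puts the tonic at D, and the uppercase numeral fits minor mode.

D minor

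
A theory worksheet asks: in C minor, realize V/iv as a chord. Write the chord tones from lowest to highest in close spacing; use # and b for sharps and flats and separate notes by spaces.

V/iv is a secondary dominant — the dominant triad of iv. iv in C minor is F, so the applied chord's root is C, a perfect fifth above.
Building a major triad on C gives C-E-G.

C E G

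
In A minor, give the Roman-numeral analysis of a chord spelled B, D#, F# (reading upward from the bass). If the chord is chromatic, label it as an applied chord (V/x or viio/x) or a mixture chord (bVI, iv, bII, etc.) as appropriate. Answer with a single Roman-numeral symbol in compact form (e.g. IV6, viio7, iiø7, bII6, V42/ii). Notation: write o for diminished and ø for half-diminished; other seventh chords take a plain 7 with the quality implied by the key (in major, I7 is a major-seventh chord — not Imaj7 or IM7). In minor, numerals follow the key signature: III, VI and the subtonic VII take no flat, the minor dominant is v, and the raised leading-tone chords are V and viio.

Stacked in thirds the chord is B-D#-F#: a major triad on B.
B is not a diatonic chord root with this quality in A minor, but it lies a perfect fifth above E (V), so the chord functions as an applied dominant of V.

V/V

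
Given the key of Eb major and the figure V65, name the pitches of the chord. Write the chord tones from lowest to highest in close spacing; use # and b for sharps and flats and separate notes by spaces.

D F Ab Bb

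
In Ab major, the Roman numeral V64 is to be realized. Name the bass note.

V in Ab major has root Eb; the chord is Eb-G-Bb.
The figure 64 means second inversion — the fifth is in the bass.

Bb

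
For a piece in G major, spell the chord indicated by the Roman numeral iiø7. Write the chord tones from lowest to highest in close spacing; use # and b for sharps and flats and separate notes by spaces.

A C Eb G

iiø7 is the half-diminished supertonic seventh, borrowed from the parallel minor. In G major that root is A.
So the chord is A-C-Eb-G.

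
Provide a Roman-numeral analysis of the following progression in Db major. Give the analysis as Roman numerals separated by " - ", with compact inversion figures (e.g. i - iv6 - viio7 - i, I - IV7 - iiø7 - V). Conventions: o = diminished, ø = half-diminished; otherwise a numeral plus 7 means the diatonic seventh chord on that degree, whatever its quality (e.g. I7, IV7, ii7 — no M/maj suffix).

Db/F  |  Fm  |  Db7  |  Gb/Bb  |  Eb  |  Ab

Db/F has root Db, degree 1 in Db major, so I6.
Fm: root F is the mediant; minor triad there is iii.
Db7 is the secondary dominant of IV (dominant seventh chord on Db): V7/IV.
Gb/Bb has root Gb, degree 4 in Db major, so IV6.
Eb: a major triad on Eb, the applied dominant of V → V/V.
Ab: major triad on Ab = scale degree 5 → V.

I6 - iii - V7/IV - IV6 - V/V - V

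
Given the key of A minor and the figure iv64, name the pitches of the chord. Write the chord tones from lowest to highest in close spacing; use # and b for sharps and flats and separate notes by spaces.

A D F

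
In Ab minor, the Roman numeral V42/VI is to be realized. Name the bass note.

Bbb

The applied chord V42/VI is rooted on Cb: Cb-Eb-Gb-Bbb.
The figure 42 means third inversion — the seventh is in the bass.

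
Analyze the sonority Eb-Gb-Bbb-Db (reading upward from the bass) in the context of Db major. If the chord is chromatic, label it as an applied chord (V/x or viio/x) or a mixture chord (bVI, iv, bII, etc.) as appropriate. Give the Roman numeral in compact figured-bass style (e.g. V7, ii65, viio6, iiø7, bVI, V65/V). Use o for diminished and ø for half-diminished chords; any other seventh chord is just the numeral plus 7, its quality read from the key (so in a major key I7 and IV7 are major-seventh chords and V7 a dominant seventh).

iiø7

Stacked in thirds the chord is Eb-Gb-Bbb-Db: a half-diminished seventh chord on Eb.
Eb is the second degree of Db major. This is the half-diminished supertonic seventh, borrowed from the parallel minor.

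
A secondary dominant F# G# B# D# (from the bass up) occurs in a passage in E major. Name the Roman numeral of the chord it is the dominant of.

vi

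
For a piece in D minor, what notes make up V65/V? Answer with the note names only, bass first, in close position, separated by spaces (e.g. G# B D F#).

V65/V is a secondary dominant — the dominant seventh of V. V in D minor is A, so the applied chord's root is E, a perfect fifth above.
Building a dominant seventh chord on E gives E-G#-B-D.
With the 65 figure the chord is in first inversion; from the bass G# upward in close position it reads G#-B-D-E.

G# B D E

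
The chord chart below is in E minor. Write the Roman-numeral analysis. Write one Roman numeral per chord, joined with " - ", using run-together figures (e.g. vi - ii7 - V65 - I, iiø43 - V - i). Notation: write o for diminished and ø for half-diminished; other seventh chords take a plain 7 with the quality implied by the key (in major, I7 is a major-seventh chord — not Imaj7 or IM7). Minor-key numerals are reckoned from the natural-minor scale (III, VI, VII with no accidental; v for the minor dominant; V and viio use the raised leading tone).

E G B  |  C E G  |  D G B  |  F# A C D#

i - VI - III64 - viio65

E-G-B: root E is the tonic; minor triad there is i.
C-E-G: major triad on C = scale degree 6 → VI.
D-G-B: major triad on G = scale degree 3 → III64.
F#-A-C-D#: fully diminished seventh chord on D# = scale degree 7 → viio65.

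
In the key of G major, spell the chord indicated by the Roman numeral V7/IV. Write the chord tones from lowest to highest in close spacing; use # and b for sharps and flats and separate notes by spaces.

G B D F

V7/IV is a secondary dominant — the dominant seventh of IV. IV in G major is C, so the applied chord's root is G, a perfect fifth above.
Building a dominant seventh chord on G gives G-B-D-F.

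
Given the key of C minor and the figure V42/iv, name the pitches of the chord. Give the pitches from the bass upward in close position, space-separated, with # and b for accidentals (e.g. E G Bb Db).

V42/iv is a secondary dominant — the dominant seventh of iv. iv in C minor is F, so the applied chord's root is C, a perfect fifth above.
Building a dominant seventh chord on C gives C-E-G-Bb.
With the 42 figure the chord is in third inversion; from the bass Bb upward in close position it reads Bb-C-E-G.

Bb C E G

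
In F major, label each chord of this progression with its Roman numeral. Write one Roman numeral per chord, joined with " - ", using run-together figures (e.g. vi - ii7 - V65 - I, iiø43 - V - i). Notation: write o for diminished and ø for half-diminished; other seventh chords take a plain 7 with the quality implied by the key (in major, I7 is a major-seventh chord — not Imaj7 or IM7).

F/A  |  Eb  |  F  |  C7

F/A: major triad on F = scale degree 1 → I6.
Eb: Eb with this quality isn't in the key; it's bVII, borrowed from the parallel minor.
F: major triad on F = scale degree 1 → I.
C7: dominant seventh chord on C = scale degree 5 → V7.

I6 - bVII - I - V7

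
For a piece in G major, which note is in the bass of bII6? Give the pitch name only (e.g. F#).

bII in G major has root Ab; the chord is Ab-C-Eb.
The figure 6 means first inversion — the third is in the bass.

C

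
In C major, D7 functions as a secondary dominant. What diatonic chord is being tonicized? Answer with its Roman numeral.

The chord is a dominant seventh chord on D.
A dominant resolves down a perfect fifth: D → G. In C major, G is scale degree 5, i.e. V.

V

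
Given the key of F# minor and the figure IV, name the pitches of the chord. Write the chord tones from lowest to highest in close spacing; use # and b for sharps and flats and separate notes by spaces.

Scale degree 4 in F# minor is B; here the chord built on it is altered to a major triad. IV is the major subdominant, borrowed from the parallel major.
So the chord is B-D#-F#.

B D# F#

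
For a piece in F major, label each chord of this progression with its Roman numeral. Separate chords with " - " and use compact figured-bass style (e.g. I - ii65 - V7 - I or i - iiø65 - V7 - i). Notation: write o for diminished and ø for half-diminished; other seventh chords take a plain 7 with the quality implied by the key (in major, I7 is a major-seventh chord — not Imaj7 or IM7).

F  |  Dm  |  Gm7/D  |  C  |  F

I - vi - ii43 - V - I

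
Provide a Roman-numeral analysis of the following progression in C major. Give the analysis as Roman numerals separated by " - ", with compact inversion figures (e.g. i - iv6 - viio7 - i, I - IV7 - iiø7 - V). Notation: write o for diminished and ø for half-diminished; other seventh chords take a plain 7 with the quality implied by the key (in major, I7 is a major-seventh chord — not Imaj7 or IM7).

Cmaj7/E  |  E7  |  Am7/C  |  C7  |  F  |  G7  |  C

I65 - V7/vi - vi65 - V7/IV - IV - V7 - I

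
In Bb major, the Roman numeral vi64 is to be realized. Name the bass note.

D

vi in Bb major has root G; the chord is G-Bb-D.
The figure 64 means second inversion — the fifth is in the bass.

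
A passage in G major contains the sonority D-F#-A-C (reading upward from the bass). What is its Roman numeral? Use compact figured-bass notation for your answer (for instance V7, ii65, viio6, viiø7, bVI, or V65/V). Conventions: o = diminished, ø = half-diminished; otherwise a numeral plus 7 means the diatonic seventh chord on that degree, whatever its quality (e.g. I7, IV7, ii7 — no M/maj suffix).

Stacked in thirds the chord is D-F#-A-C: a dominant seventh chord on D.
D is scale degree 5 in G major, and a dominant seventh chord on that degree is written V7.

V7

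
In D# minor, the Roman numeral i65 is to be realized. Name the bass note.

F#

i in D# minor has root D#; the chord is D#-F#-A#-C#.
The figure 65 means first inversion — the third is in the bass.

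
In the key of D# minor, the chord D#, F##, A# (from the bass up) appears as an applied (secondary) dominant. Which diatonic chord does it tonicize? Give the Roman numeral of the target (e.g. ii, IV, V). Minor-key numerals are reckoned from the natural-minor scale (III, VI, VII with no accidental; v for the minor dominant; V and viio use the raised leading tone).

iv

The chord is a major triad on D#.
A dominant resolves down a perfect fifth: D# → G#. In D# minor, G# is scale degree 4, i.e. iv.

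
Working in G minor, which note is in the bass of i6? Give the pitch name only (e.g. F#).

Bb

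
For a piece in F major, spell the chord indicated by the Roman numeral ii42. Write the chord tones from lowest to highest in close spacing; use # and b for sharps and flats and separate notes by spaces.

F G Bb D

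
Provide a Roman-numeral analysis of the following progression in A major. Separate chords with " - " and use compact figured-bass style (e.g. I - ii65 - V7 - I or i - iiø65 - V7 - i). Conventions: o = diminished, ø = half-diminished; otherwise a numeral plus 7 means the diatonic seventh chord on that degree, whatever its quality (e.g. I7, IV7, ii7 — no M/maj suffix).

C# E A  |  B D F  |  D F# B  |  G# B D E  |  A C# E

C#-E-A has root A, degree 1 in A major, so I6.
B-D-F: diminished triad on B — chromatic; iio (borrowed from the parallel minor).
D-F#-B: root B is the supertonic; minor triad there is ii6.
G#-B-D-E: dominant seventh chord on E = scale degree 5 → V65.
A-C#-E has root A, degree 1 in A major, so I.

I6 - iio - ii6 - V65 - I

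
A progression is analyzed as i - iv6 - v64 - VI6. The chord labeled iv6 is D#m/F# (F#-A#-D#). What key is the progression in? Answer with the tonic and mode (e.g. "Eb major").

A# minor

iv6 is given as F#-A#-D# — a minor triad with root D#.
If D# is scale degree 4 and the mode makes that degree carry a minor triad, the tonic is A# and the mode is minor.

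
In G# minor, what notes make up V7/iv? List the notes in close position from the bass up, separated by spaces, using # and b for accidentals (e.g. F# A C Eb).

V7/iv is a secondary dominant — the dominant seventh of iv. iv in G# minor is C#, so the applied chord's root is G#, a perfect fifth above.
Building a dominant seventh chord on G# gives G#-B#-D#-F#.

G# B# D# F#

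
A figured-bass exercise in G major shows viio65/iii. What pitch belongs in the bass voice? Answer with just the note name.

C#

The applied chord viio65/iii is rooted on A#: A#-C#-E-G.
The figure 65 means first inversion — the third is in the bass.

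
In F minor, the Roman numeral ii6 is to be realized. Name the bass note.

ii in F minor has root G; the chord is G-Bb-D.
The figure 6 means first inversion — the third is in the bass.

Bb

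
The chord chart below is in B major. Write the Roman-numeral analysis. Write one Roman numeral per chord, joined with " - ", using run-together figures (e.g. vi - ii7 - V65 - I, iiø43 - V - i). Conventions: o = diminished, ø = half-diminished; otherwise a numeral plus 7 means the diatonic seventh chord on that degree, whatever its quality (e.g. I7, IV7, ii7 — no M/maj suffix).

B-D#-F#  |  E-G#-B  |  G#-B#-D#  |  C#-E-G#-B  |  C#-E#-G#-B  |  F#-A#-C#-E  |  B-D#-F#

B-D#-F# has root B, degree 1 in B major, so I.
E-G#-B has root E, degree 4 in B major, so IV.
G#-B#-D#: chromatic; G# is V of ii, so V/ii.
C#-E-G#-B has root C#, degree 2 in B major, so ii7.
C#-E#-G#-B: chromatic; C# is V of V, so V7/V.
F#-A#-C#-E: root F# is the dominant; dominant seventh chord there is V7.
B-D#-F#: root B is the tonic; major triad there is I.

I - IV - V/ii - ii7 - V7/V - V7 - I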